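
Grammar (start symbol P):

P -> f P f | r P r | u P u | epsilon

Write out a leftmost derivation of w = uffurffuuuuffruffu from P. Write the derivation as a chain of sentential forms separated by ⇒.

P ⇒ uPu ⇒ ufPfu ⇒ uffPffu ⇒ uffuPuffu ⇒ uffurPruffu ⇒ uffurfPfruffu ⇒ uffurffPffruffu ⇒ uffurffuPuffruffu ⇒ uffurffuuPuuffruffu ⇒ uffurffuuuuffruffu

P ⇒ uPu   [P -> u P u]
uPu ⇒ ufPfu   [P -> f P f]
ufPfu ⇒ uffPffu   [P -> f P f]
uffPffu ⇒ uffuPuffu   [P -> u P u]
uffuPuffu ⇒ uffurPruffu   [P -> r P r]
uffurPruffu ⇒ uffurfPfruffu   [P -> f P f]
uffurfPfruffu ⇒ uffurffPffruffu   [P -> f P f]
uffurffPffruffu ⇒ uffurffuPuffruffu   [P -> u P u]
uffurffuPuffruffu ⇒ uffurffuuPuuffruffu   [P -> u P u]
uffurffuuPuuffruffu ⇒ uffurffuuuuffruffu   [P -> epsilon]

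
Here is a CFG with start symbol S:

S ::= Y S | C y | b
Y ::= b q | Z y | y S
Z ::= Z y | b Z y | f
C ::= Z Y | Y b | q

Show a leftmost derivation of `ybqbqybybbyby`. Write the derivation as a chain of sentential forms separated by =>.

S => Cy   [S ::= C y]
Cy => Yby   [C ::= Y b]
Yby => ySby   [Y ::= y S]
ySby => yYSby   [S ::= Y S]
yYSby => ybqSby   [Y ::= b q]
ybqSby => ybqYSby   [S ::= Y S]
ybqYSby => ybqbqSby   [Y ::= b q]
ybqbqSby => ybqbqYSby   [S ::= Y S]
ybqbqYSby => ybqbqySSby   [Y ::= y S]
ybqbqySSby => ybqbqybSby   [S ::= b]
ybqbqybSby => ybqbqybCyby   [S ::= C y]
ybqbqybCyby => ybqbqybYbyby   [C ::= Y b]
ybqbqybYbyby => ybqbqybySbyby   [Y ::= y S]
ybqbqybySbyby => ybqbqybybbyby   [S ::= b]

S => Cy => Yby => ySby => yYSby => ybqSby => ybqYSby => ybqbqSby => ybqbqYSby => ybqbqySSby => ybqbqybSby => ybqbqybCyby => ybqbqybYbyby => ybqbqybySbyby => ybqbqybybbyby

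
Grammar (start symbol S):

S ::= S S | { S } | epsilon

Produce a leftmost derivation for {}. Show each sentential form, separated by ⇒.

S ⇒ SS   [S ::= S S]
SS ⇒ {S}S   [S ::= { S }]
{S}S ⇒ {}S   [S ::= epsilon]
{}S ⇒ {}   [S ::= epsilon]

S⇒SS⇒{S}S⇒{}S⇒{}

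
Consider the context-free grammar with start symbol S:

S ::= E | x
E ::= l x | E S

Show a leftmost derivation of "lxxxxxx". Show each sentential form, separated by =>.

S=>E=>ES=>ESS=>ESSS=>ESSSS=>ESSSSS=>lxSSSSS=>lxxSSSS=>lxxxSSS=>lxxxxSS=>lxxxxxS=>lxxxxxx

S => E   [S ::= E]
E => ES   [E ::= E S]
ES => ESS   [E ::= E S]
ESS => ESSS   [E ::= E S]
ESSS => ESSSS   [E ::= E S]
ESSSS => ESSSSS   [E ::= E S]
ESSSSS => lxSSSSS   [E ::= l x]
lxSSSSS => lxxSSSS   [S ::= x]
lxxSSSS => lxxxSSS   [S ::= x]
lxxxSSS => lxxxxSS   [S ::= x]
lxxxxSS => lxxxxxS   [S ::= x]
lxxxxxS => lxxxxxx   [S ::= x]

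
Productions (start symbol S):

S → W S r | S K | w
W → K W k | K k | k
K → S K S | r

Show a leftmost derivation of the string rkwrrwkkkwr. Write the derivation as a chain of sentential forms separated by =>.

S => WSr   [S → W S r]
WSr => KWkSr   [W → K W k]
KWkSr => rWkSr   [K → r]
rWkSr => rKWkkSr   [W → K W k]
rKWkkSr => rSKSWkkSr   [K → S K S]
rSKSWkkSr => rWSrKSWkkSr   [S → W S r]
rWSrKSWkkSr => rkSrKSWkkSr   [W → k]
rkSrKSWkkSr => rkwrKSWkkSr   [S → w]
rkwrKSWkkSr => rkwrrSWkkSr   [K → r]
rkwrrSWkkSr => rkwrrwWkkSr   [S → w]
rkwrrwWkkSr => rkwrrwkkkSr   [W → k]
rkwrrwkkkSr => rkwrrwkkkwr   [S → w]

S => WSr => KWkSr => rWkSr => rKWkkSr => rSKSWkkSr => rWSrKSWkkSr => rkSrKSWkkSr => rkwrKSWkkSr => rkwrrSWkkSr => rkwrrwWkkSr => rkwrrwkkkSr => rkwrrwkkkwr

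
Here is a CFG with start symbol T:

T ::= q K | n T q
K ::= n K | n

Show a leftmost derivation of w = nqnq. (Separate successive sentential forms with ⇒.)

T ⇒ nTq   [T ::= n T q]
nTq ⇒ nqKq   [T ::= q K]
nqKq ⇒ nqnq   [K ::= n]

T ⇒ nTq ⇒ nqKq ⇒ nqnq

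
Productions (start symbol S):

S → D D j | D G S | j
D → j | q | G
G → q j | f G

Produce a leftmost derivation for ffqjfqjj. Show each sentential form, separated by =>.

S=>DGS=>GGS=>fGGS=>ffGGS=>ffqjGS=>ffqjfGS=>ffqjfqjS=>ffqjfqjj

S => DGS   [S → D G S]
DGS => GGS   [D → G]
GGS => fGGS   [G → f G]
fGGS => ffGGS   [G → f G]
ffGGS => ffqjGS   [G → q j]
ffqjGS => ffqjfGS   [G → f G]
ffqjfGS => ffqjfqjS   [G → q j]
ffqjfqjS => ffqjfqjj   [S → j]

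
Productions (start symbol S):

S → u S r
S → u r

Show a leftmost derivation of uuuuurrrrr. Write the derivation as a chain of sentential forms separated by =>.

S=>uSr=>uuSrr=>uuuSrrr=>uuuuSrrrr=>uuuuurrrrr

S => uSr   [S → u S r]
uSr => uuSrr   [S → u S r]
uuSrr => uuuSrrr   [S → u S r]
uuuSrrr => uuuuSrrrr   [S → u S r]
uuuuSrrrr => uuuuurrrrr   [S → u r]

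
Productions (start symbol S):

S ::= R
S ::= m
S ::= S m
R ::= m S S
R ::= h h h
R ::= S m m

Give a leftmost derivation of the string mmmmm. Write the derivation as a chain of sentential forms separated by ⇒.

S ⇒ Sm   [S ::= S m]
Sm ⇒ Smm   [S ::= S m]
Smm ⇒ Rmm   [S ::= R]
Rmm ⇒ mSSmm   [R ::= m S S]
mSSmm ⇒ mmSmm   [S ::= m]
mmSmm ⇒ mmmmm   [S ::= m]

S ⇒ Sm ⇒ Smm ⇒ Rmm ⇒ mSSmm ⇒ mmSmm ⇒ mmmmm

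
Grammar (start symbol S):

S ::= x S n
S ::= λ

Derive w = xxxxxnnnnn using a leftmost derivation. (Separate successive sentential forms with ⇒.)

S⇒xSn⇒xxSnn⇒xxxSnnn⇒xxxxSnnnn⇒xxxxxSnnnnn⇒xxxxxnnnnn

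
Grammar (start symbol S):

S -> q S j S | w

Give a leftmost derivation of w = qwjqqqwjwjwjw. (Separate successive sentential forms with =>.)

S => qSjS   [S -> q S j S]
qSjS => qwjS   [S -> w]
qwjS => qwjqSjS   [S -> q S j S]
qwjqSjS => qwjqqSjSjS   [S -> q S j S]
qwjqqSjSjS => qwjqqqSjSjSjS   [S -> q S j S]
qwjqqqSjSjSjS => qwjqqqwjSjSjS   [S -> w]
qwjqqqwjSjSjS => qwjqqqwjwjSjS   [S -> w]
qwjqqqwjwjSjS => qwjqqqwjwjwjS   [S -> w]
qwjqqqwjwjwjS => qwjqqqwjwjwjw   [S -> w]

S => qSjS => qwjS => qwjqSjS => qwjqqSjSjS => qwjqqqSjSjSjS => qwjqqqwjSjSjS => qwjqqqwjwjSjS => qwjqqqwjwjwjS => qwjqqqwjwjwjw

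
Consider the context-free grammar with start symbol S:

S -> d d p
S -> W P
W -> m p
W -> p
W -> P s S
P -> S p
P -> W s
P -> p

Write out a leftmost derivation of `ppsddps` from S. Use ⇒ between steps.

S ⇒ WP   [S -> W P]
WP ⇒ pP   [W -> p]
pP ⇒ pWs   [P -> W s]
pWs ⇒ pPsSs   [W -> P s S]
pPsSs ⇒ ppsSs   [P -> p]
ppsSs ⇒ ppsddps   [S -> d d p]

S⇒WP⇒pP⇒pWs⇒pPsSs⇒ppsSs⇒ppsddps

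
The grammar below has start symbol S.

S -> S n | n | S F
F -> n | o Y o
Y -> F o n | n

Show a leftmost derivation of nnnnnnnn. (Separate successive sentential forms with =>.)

S => Sn   [S -> S n]
Sn => SFn   [S -> S F]
SFn => SFFn   [S -> S F]
SFFn => SFFFn   [S -> S F]
SFFFn => SnFFFn   [S -> S n]
SnFFFn => SnnFFFn   [S -> S n]
SnnFFFn => SFnnFFFn   [S -> S F]
SFnnFFFn => nFnnFFFn   [S -> n]
nFnnFFFn => nnnnFFFn   [F -> n]
nnnnFFFn => nnnnnFFn   [F -> n]
nnnnnFFn => nnnnnnFn   [F -> n]
nnnnnnFn => nnnnnnnn   [F -> n]

S => Sn => SFn => SFFn => SFFFn => SnFFFn => SnnFFFn => SFnnFFFn => nFnnFFFn => nnnnFFFn => nnnnnFFn => nnnnnnFn => nnnnnnnn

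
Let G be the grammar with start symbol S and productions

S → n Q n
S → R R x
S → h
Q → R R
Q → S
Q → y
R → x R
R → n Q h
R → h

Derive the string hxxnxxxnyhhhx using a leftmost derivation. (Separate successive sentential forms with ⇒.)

S ⇒ RRx ⇒ hRx ⇒ hxRx ⇒ hxxRx ⇒ hxxnQhx ⇒ hxxnRRhx ⇒ hxxnxRRhx ⇒ hxxnxxRRhx ⇒ hxxnxxxRRhx ⇒ hxxnxxxnQhRhx ⇒ hxxnxxxnyhRhx ⇒ hxxnxxxnyhhhx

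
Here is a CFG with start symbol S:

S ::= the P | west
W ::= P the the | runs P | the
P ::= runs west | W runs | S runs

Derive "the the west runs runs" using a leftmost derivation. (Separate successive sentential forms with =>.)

S => the P   [S ::= the P]
the P => the S runs   [P ::= S runs]
the S runs => the the P runs   [S ::= the P]
the the P runs => the the S runs runs   [P ::= S runs]
the the S runs runs => the the west runs runs   [S ::= west]

S => the P => the S runs => the the P runs => the the S runs runs => the the west runs runs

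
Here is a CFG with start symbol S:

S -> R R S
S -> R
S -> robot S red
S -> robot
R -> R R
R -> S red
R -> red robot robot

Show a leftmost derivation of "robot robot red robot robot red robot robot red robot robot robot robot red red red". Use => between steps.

S => robot S red => robot robot S red red => robot robot R R S red red => robot robot red robot robot R S red red => robot robot red robot robot R R S red red => robot robot red robot robot red robot robot R S red red => robot robot red robot robot red robot robot red robot robot S red red => robot robot red robot robot red robot robot red robot robot robot S red red red => robot robot red robot robot red robot robot red robot robot robot robot red red red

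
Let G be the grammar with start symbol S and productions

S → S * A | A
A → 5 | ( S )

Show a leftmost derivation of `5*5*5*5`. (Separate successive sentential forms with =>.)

S=>S*A=>S*A*A=>S*A*A*A=>A*A*A*A=>5*A*A*A=>5*5*A*A=>5*5*5*A=>5*5*5*5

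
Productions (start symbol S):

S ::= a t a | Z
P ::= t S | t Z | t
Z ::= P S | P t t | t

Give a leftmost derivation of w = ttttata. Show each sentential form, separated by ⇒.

S ⇒ Z   [S ::= Z]
Z ⇒ PS   [Z ::= P S]
PS ⇒ tZS   [P ::= t Z]
tZS ⇒ tPttS   [Z ::= P t t]
tPttS ⇒ ttttS   [P ::= t]
ttttS ⇒ ttttata   [S ::= a t a]

S⇒Z⇒PS⇒tZS⇒tPttS⇒ttttS⇒ttttata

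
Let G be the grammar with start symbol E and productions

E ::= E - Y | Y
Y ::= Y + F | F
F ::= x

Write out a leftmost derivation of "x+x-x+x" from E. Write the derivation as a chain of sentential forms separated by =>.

E => E-Y => Y-Y => Y+F-Y => F+F-Y => x+F-Y => x+x-Y => x+x-Y+F => x+x-F+F => x+x-x+F => x+x-x+x

E => E-Y   [E ::= E - Y]
E-Y => Y-Y   [E ::= Y]
Y-Y => Y+F-Y   [Y ::= Y + F]
Y+F-Y => F+F-Y   [Y ::= F]
F+F-Y => x+F-Y   [F ::= x]
x+F-Y => x+x-Y   [F ::= x]
x+x-Y => x+x-Y+F   [Y ::= Y + F]
x+x-Y+F => x+x-F+F   [Y ::= F]
x+x-F+F => x+x-x+F   [F ::= x]
x+x-x+F => x+x-x+x   [F ::= x]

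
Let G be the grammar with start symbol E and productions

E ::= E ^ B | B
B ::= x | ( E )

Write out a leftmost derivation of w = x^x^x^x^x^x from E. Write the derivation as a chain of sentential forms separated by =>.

E=>E^B=>E^B^B=>E^B^B^B=>E^B^B^B^B=>E^B^B^B^B^B=>B^B^B^B^B^B=>x^B^B^B^B^B=>x^x^B^B^B^B=>x^x^x^B^B^B=>x^x^x^x^B^B=>x^x^x^x^x^B=>x^x^x^x^x^x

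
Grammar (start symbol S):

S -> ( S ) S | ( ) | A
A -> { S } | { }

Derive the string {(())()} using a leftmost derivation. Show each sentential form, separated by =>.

S => A   [S -> A]
A => {S}   [A -> { S }]
{S} => {(S)S}   [S -> ( S ) S]
{(S)S} => {(())S}   [S -> ( )]
{(())S} => {(())()}   [S -> ( )]

S=>A=>{S}=>{(S)S}=>{(())S}=>{(())()}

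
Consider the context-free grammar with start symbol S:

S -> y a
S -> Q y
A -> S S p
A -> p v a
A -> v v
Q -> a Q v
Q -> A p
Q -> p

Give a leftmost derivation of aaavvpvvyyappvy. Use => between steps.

S=>Qy=>aQvy=>aApvy=>aSSppvy=>aQySppvy=>aaQvySppvy=>aaaQvvySppvy=>aaaApvvySppvy=>aaavvpvvySppvy=>aaavvpvvyyappvy

S => Qy   [S -> Q y]
Qy => aQvy   [Q -> a Q v]
aQvy => aApvy   [Q -> A p]
aApvy => aSSppvy   [A -> S S p]
aSSppvy => aQySppvy   [S -> Q y]
aQySppvy => aaQvySppvy   [Q -> a Q v]
aaQvySppvy => aaaQvvySppvy   [Q -> a Q v]
aaaQvvySppvy => aaaApvvySppvy   [Q -> A p]
aaaApvvySppvy => aaavvpvvySppvy   [A -> v v]
aaavvpvvySppvy => aaavvpvvyyappvy   [S -> y a]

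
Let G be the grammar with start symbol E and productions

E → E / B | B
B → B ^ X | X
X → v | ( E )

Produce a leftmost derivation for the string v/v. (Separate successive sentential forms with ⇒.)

E ⇒ E/B ⇒ B/B ⇒ X/B ⇒ v/B ⇒ v/X ⇒ v/v

E ⇒ E/B   [E → E / B]
E/B ⇒ B/B   [E → B]
B/B ⇒ X/B   [B → X]
X/B ⇒ v/B   [X → v]
v/B ⇒ v/X   [B → X]
v/X ⇒ v/v   [X → v]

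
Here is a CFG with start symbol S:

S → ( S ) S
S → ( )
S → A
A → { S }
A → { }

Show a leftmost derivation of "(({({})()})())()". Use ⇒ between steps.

S ⇒ (S)S   [S → ( S ) S]
(S)S ⇒ ((S)S)S   [S → ( S ) S]
((S)S)S ⇒ ((A)S)S   [S → A]
((A)S)S ⇒ (({S})S)S   [A → { S }]
(({S})S)S ⇒ (({(S)S})S)S   [S → ( S ) S]
(({(S)S})S)S ⇒ (({(A)S})S)S   [S → A]
(({(A)S})S)S ⇒ (({({})S})S)S   [A → { }]
(({({})S})S)S ⇒ (({({})()})S)S   [S → ( )]
(({({})()})S)S ⇒ (({({})()})())S   [S → ( )]
(({({})()})())S ⇒ (({({})()})())()   [S → ( )]

S ⇒ (S)S ⇒ ((S)S)S ⇒ ((A)S)S ⇒ (({S})S)S ⇒ (({(S)S})S)S ⇒ (({(A)S})S)S ⇒ (({({})S})S)S ⇒ (({({})()})S)S ⇒ (({({})()})())S ⇒ (({({})()})())()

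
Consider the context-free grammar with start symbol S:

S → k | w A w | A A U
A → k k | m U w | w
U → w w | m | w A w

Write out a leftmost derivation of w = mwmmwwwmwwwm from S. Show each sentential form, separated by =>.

S => AAU => mUwAU => mwAwwAU => mwmUwwwAU => mwmmwwwAU => mwmmwwwmUwU => mwmmwwwmwwwU => mwmmwwwmwwwm

S => AAU   [S → A A U]
AAU => mUwAU   [A → m U w]
mUwAU => mwAwwAU   [U → w A w]
mwAwwAU => mwmUwwwAU   [A → m U w]
mwmUwwwAU => mwmmwwwAU   [U → m]
mwmmwwwAU => mwmmwwwmUwU   [A → m U w]
mwmmwwwmUwU => mwmmwwwmwwwU   [U → w w]
mwmmwwwmwwwU => mwmmwwwmwwwm   [U → m]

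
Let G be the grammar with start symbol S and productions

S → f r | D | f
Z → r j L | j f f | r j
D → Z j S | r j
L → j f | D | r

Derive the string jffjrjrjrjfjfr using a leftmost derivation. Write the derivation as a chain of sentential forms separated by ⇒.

S ⇒ D ⇒ ZjS ⇒ jffjS ⇒ jffjD ⇒ jffjZjS ⇒ jffjrjLjS ⇒ jffjrjDjS ⇒ jffjrjZjSjS ⇒ jffjrjrjLjSjS ⇒ jffjrjrjrjSjS ⇒ jffjrjrjrjfjS ⇒ jffjrjrjrjfjfr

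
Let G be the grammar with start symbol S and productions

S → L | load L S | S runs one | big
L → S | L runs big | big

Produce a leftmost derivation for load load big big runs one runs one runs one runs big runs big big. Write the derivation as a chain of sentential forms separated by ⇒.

S ⇒ load L S   [S → load L S]
load L S ⇒ load L runs big S   [L → L runs big]
load L runs big S ⇒ load L runs big runs big S   [L → L runs big]
load L runs big runs big S ⇒ load S runs big runs big S   [L → S]
load S runs big runs big S ⇒ load load L S runs big runs big S   [S → load L S]
load load L S runs big runs big S ⇒ load load big S runs big runs big S   [L → big]
load load big S runs big runs big S ⇒ load load big S runs one runs big runs big S   [S → S runs one]
load load big S runs one runs big runs big S ⇒ load load big S runs one runs one runs big runs big S   [S → S runs one]
load load big S runs one runs one runs big runs big S ⇒ load load big S runs one runs one runs one runs big runs big S   [S → S runs one]
load load big S runs one runs one runs one runs big runs big S ⇒ load load big big runs one runs one runs one runs big runs big S   [S → big]
load load big big runs one runs one runs one runs big runs big S ⇒ load load big big runs one runs one runs one runs big runs big big   [S → big]

S ⇒ load L S ⇒ load L runs big S ⇒ load L runs big runs big S ⇒ load S runs big runs big S ⇒ load load L S runs big runs big S ⇒ load load big S runs big runs big S ⇒ load load big S runs one runs big runs big S ⇒ load load big S runs one runs one runs big runs big S ⇒ load load big S runs one runs one runs one runs big runs big S ⇒ load load big big runs one runs one runs one runs big runs big S ⇒ load load big big runs one runs one runs one runs big runs big big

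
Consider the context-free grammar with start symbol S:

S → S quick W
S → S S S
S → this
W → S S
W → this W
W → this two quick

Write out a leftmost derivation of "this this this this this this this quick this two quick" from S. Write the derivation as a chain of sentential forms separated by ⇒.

S ⇒ S quick W   [S → S quick W]
S quick W ⇒ S S S quick W   [S → S S S]
S S S quick W ⇒ S S S S S quick W   [S → S S S]
S S S S S quick W ⇒ S S S S S S S quick W   [S → S S S]
S S S S S S S quick W ⇒ this S S S S S S quick W   [S → this]
this S S S S S S quick W ⇒ this this S S S S S quick W   [S → this]
this this S S S S S quick W ⇒ this this this S S S S quick W   [S → this]
this this this S S S S quick W ⇒ this this this this S S S quick W   [S → this]
this this this this S S S quick W ⇒ this this this this this S S quick W   [S → this]
this this this this this S S quick W ⇒ this this this this this this S quick W   [S → this]
this this this this this this S quick W ⇒ this this this this this this this quick W   [S → this]
this this this this this this this quick W ⇒ this this this this this this this quick this two quick   [W → this two quick]

S ⇒ S quick W ⇒ S S S quick W ⇒ S S S S S quick W ⇒ S S S S S S S quick W ⇒ this S S S S S S quick W ⇒ this this S S S S S quick W ⇒ this this this S S S S quick W ⇒ this this this this S S S quick W ⇒ this this this this this S S quick W ⇒ this this this this this this S quick W ⇒ this this this this this this this quick W ⇒ this this this this this this this quick this two quick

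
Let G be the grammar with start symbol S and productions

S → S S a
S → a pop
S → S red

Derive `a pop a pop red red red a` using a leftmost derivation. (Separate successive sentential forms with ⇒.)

S ⇒ S S a ⇒ a pop S a ⇒ a pop S red a ⇒ a pop S red red a ⇒ a pop S red red red a ⇒ a pop a pop red red red a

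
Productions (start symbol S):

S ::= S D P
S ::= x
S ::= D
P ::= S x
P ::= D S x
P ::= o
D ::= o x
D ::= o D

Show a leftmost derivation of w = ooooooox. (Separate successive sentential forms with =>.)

S => D   [S ::= D]
D => oD   [D ::= o D]
oD => ooD   [D ::= o D]
ooD => oooD   [D ::= o D]
oooD => ooooD   [D ::= o D]
ooooD => oooooD   [D ::= o D]
oooooD => ooooooD   [D ::= o D]
ooooooD => ooooooox   [D ::= o x]

S=>D=>oD=>ooD=>oooD=>ooooD=>oooooD=>ooooooD=>ooooooox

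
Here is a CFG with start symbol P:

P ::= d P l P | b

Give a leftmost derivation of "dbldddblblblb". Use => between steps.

P=>dPlP=>dblP=>dbldPlP=>dblddPlPlP=>dbldddPlPlPlP=>dbldddblPlPlP=>dbldddblblPlP=>dbldddblblblP=>dbldddblblblb

P => dPlP   [P ::= d P l P]
dPlP => dblP   [P ::= b]
dblP => dbldPlP   [P ::= d P l P]
dbldPlP => dblddPlPlP   [P ::= d P l P]
dblddPlPlP => dbldddPlPlPlP   [P ::= d P l P]
dbldddPlPlPlP => dbldddblPlPlP   [P ::= b]
dbldddblPlPlP => dbldddblblPlP   [P ::= b]
dbldddblblPlP => dbldddblblblP   [P ::= b]
dbldddblblblP => dbldddblblblb   [P ::= b]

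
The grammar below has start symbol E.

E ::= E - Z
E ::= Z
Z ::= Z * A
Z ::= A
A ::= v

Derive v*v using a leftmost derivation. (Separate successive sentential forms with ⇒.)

E ⇒ Z   [E ::= Z]
Z ⇒ Z*A   [Z ::= Z * A]
Z*A ⇒ A*A   [Z ::= A]
A*A ⇒ v*A   [A ::= v]
v*A ⇒ v*v   [A ::= v]

E⇒Z⇒Z*A⇒A*A⇒v*A⇒v*v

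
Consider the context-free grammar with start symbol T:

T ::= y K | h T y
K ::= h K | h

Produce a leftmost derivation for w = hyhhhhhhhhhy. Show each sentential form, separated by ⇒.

T ⇒ hTy ⇒ hyKy ⇒ hyhKy ⇒ hyhhKy ⇒ hyhhhKy ⇒ hyhhhhKy ⇒ hyhhhhhKy ⇒ hyhhhhhhKy ⇒ hyhhhhhhhKy ⇒ hyhhhhhhhhKy ⇒ hyhhhhhhhhhy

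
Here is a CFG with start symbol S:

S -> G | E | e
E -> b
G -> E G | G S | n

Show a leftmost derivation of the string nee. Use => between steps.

S => G => GS => GSS => nSS => neS => nee

S => G   [S -> G]
G => GS   [G -> G S]
GS => GSS   [G -> G S]
GSS => nSS   [G -> n]
nSS => neS   [S -> e]
neS => nee   [S -> e]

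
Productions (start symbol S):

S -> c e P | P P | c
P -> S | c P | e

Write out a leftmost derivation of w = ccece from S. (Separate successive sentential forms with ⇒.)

S ⇒ PP   [S -> P P]
PP ⇒ SP   [P -> S]
SP ⇒ cP   [S -> c]
cP ⇒ cS   [P -> S]
cS ⇒ cceP   [S -> c e P]
cceP ⇒ ccecP   [P -> c P]
ccecP ⇒ ccece   [P -> e]

S ⇒ PP ⇒ SP ⇒ cP ⇒ cS ⇒ cceP ⇒ ccecP ⇒ ccece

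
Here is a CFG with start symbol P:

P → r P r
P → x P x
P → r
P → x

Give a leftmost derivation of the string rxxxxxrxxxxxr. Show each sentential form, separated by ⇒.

P ⇒ rPr   [P → r P r]
rPr ⇒ rxPxr   [P → x P x]
rxPxr ⇒ rxxPxxr   [P → x P x]
rxxPxxr ⇒ rxxxPxxxr   [P → x P x]
rxxxPxxxr ⇒ rxxxxPxxxxr   [P → x P x]
rxxxxPxxxxr ⇒ rxxxxxPxxxxxr   [P → x P x]
rxxxxxPxxxxxr ⇒ rxxxxxrxxxxxr   [P → r]

P ⇒ rPr ⇒ rxPxr ⇒ rxxPxxr ⇒ rxxxPxxxr ⇒ rxxxxPxxxxr ⇒ rxxxxxPxxxxxr ⇒ rxxxxxrxxxxxr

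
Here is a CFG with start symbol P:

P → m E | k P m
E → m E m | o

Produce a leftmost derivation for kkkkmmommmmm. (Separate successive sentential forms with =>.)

P => kPm   [P → k P m]
kPm => kkPmm   [P → k P m]
kkPmm => kkkPmmm   [P → k P m]
kkkPmmm => kkkkPmmmm   [P → k P m]
kkkkPmmmm => kkkkmEmmmm   [P → m E]
kkkkmEmmmm => kkkkmmEmmmmm   [E → m E m]
kkkkmmEmmmmm => kkkkmmommmmm   [E → o]

P => kPm => kkPmm => kkkPmmm => kkkkPmmmm => kkkkmEmmmm => kkkkmmEmmmmm => kkkkmmommmmm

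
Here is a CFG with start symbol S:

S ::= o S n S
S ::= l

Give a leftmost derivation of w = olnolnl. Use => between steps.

S => oSnS   [S ::= o S n S]
oSnS => olnS   [S ::= l]
olnS => olnoSnS   [S ::= o S n S]
olnoSnS => olnolnS   [S ::= l]
olnolnS => olnolnl   [S ::= l]

S=>oSnS=>olnS=>olnoSnS=>olnolnS=>olnolnl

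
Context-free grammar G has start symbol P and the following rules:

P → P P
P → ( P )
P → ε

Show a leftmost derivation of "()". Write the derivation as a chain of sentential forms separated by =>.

P=>PP=>PPP=>PPPP=>PPPPP=>PPPPPP=>(P)PPPPP=>()PPPPP=>()PPPP=>()PPP=>()PP=>()P=>()

P => PP   [P → P P]
PP => PPP   [P → P P]
PPP => PPPP   [P → P P]
PPPP => PPPPP   [P → P P]
PPPPP => PPPPPP   [P → P P]
PPPPPP => (P)PPPPP   [P → ( P )]
(P)PPPPP => ()PPPPP   [P → ε]
()PPPPP => ()PPPP   [P → ε]
()PPPP => ()PPP   [P → ε]
()PPP => ()PP   [P → ε]
()PP => ()P   [P → ε]
()P => ()   [P → ε]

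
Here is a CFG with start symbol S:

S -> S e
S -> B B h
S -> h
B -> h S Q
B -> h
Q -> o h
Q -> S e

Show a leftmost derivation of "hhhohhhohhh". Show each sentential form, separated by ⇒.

S⇒BBh⇒hSQBh⇒hBBhQBh⇒hhSQBhQBh⇒hhhQBhQBh⇒hhhohBhQBh⇒hhhohhhQBh⇒hhhohhhohBh⇒hhhohhhohhh

S ⇒ BBh   [S -> B B h]
BBh ⇒ hSQBh   [B -> h S Q]
hSQBh ⇒ hBBhQBh   [S -> B B h]
hBBhQBh ⇒ hhSQBhQBh   [B -> h S Q]
hhSQBhQBh ⇒ hhhQBhQBh   [S -> h]
hhhQBhQBh ⇒ hhhohBhQBh   [Q -> o h]
hhhohBhQBh ⇒ hhhohhhQBh   [B -> h]
hhhohhhQBh ⇒ hhhohhhohBh   [Q -> o h]
hhhohhhohBh ⇒ hhhohhhohhh   [B -> h]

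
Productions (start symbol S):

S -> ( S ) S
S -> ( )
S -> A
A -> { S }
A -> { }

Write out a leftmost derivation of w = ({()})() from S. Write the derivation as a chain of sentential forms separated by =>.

S=>(S)S=>(A)S=>({S})S=>({()})S=>({()})()

S => (S)S   [S -> ( S ) S]
(S)S => (A)S   [S -> A]
(A)S => ({S})S   [A -> { S }]
({S})S => ({()})S   [S -> ( )]
({()})S => ({()})()   [S -> ( )]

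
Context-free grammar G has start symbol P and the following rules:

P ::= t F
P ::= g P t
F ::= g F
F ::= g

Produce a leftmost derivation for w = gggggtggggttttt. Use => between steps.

P => gPt   [P ::= g P t]
gPt => ggPtt   [P ::= g P t]
ggPtt => gggPttt   [P ::= g P t]
gggPttt => ggggPtttt   [P ::= g P t]
ggggPtttt => gggggPttttt   [P ::= g P t]
gggggPttttt => gggggtFttttt   [P ::= t F]
gggggtFttttt => gggggtgFttttt   [F ::= g F]
gggggtgFttttt => gggggtggFttttt   [F ::= g F]
gggggtggFttttt => gggggtgggFttttt   [F ::= g F]
gggggtgggFttttt => gggggtggggttttt   [F ::= g]

P => gPt => ggPtt => gggPttt => ggggPtttt => gggggPttttt => gggggtFttttt => gggggtgFttttt => gggggtggFttttt => gggggtgggFttttt => gggggtggggttttt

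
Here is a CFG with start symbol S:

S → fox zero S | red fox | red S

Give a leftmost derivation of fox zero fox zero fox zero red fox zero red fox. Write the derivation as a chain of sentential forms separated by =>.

S => fox zero S => fox zero fox zero S => fox zero fox zero fox zero S => fox zero fox zero fox zero red S => fox zero fox zero fox zero red fox zero S => fox zero fox zero fox zero red fox zero red fox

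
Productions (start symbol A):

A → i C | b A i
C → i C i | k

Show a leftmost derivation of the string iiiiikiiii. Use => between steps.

A => iC => iiCi => iiiCii => iiiiCiii => iiiiiCiiii => iiiiikiiii

A => iC   [A → i C]
iC => iiCi   [C → i C i]
iiCi => iiiCii   [C → i C i]
iiiCii => iiiiCiii   [C → i C i]
iiiiCiii => iiiiiCiiii   [C → i C i]
iiiiiCiiii => iiiiikiiii   [C → k]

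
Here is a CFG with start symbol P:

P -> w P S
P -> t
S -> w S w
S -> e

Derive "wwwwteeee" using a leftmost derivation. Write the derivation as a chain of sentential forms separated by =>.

P => wPS   [P -> w P S]
wPS => wwPSS   [P -> w P S]
wwPSS => wwwPSSS   [P -> w P S]
wwwPSSS => wwwwPSSSS   [P -> w P S]
wwwwPSSSS => wwwwtSSSS   [P -> t]
wwwwtSSSS => wwwwteSSS   [S -> e]
wwwwteSSS => wwwwteeSS   [S -> e]
wwwwteeSS => wwwwteeeS   [S -> e]
wwwwteeeS => wwwwteeee   [S -> e]

P=>wPS=>wwPSS=>wwwPSSS=>wwwwPSSSS=>wwwwtSSSS=>wwwwteSSS=>wwwwteeSS=>wwwwteeeS=>wwwwteeee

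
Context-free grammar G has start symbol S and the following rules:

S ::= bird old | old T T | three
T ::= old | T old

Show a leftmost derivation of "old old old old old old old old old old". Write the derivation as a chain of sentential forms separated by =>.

S => old T T => old T old T => old T old old T => old T old old old T => old T old old old old T => old T old old old old old T => old old old old old old old T => old old old old old old old T old => old old old old old old old T old old => old old old old old old old old old old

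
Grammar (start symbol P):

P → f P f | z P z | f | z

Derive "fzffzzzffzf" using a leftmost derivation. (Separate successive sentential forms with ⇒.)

P ⇒ fPf ⇒ fzPzf ⇒ fzfPfzf ⇒ fzffPffzf ⇒ fzffzPzffzf ⇒ fzffzzzffzf

P ⇒ fPf   [P → f P f]
fPf ⇒ fzPzf   [P → z P z]
fzPzf ⇒ fzfPfzf   [P → f P f]
fzfPfzf ⇒ fzffPffzf   [P → f P f]
fzffPffzf ⇒ fzffzPzffzf   [P → z P z]
fzffzPzffzf ⇒ fzffzzzffzf   [P → z]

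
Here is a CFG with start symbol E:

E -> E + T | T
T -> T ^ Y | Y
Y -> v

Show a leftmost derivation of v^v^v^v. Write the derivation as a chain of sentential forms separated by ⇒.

E⇒T⇒T^Y⇒T^Y^Y⇒T^Y^Y^Y⇒Y^Y^Y^Y⇒v^Y^Y^Y⇒v^v^Y^Y⇒v^v^v^Y⇒v^v^v^v

E ⇒ T   [E -> T]
T ⇒ T^Y   [T -> T ^ Y]
T^Y ⇒ T^Y^Y   [T -> T ^ Y]
T^Y^Y ⇒ T^Y^Y^Y   [T -> T ^ Y]
T^Y^Y^Y ⇒ Y^Y^Y^Y   [T -> Y]
Y^Y^Y^Y ⇒ v^Y^Y^Y   [Y -> v]
v^Y^Y^Y ⇒ v^v^Y^Y   [Y -> v]
v^v^Y^Y ⇒ v^v^v^Y   [Y -> v]
v^v^v^Y ⇒ v^v^v^v   [Y -> v]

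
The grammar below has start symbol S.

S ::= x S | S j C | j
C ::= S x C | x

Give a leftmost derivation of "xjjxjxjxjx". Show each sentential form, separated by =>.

S=>SjC=>SjCjC=>xSjCjC=>xSjCjCjC=>xSjCjCjCjC=>xjjCjCjCjC=>xjjxjCjCjC=>xjjxjxjCjC=>xjjxjxjxjC=>xjjxjxjxjx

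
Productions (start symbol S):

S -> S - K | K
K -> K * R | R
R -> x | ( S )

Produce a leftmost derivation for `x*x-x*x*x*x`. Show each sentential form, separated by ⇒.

S ⇒ S-K ⇒ K-K ⇒ K*R-K ⇒ R*R-K ⇒ x*R-K ⇒ x*x-K ⇒ x*x-K*R ⇒ x*x-K*R*R ⇒ x*x-K*R*R*R ⇒ x*x-R*R*R*R ⇒ x*x-x*R*R*R ⇒ x*x-x*x*R*R ⇒ x*x-x*x*x*R ⇒ x*x-x*x*x*x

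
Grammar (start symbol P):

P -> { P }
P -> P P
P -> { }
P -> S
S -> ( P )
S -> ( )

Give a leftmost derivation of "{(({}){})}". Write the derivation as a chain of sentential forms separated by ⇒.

P ⇒ {P} ⇒ {S} ⇒ {(P)} ⇒ {(PP)} ⇒ {(SP)} ⇒ {((P)P)} ⇒ {(({})P)} ⇒ {(({}){})}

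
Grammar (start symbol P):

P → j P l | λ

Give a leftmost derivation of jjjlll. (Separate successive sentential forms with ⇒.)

P⇒jPl⇒jjPll⇒jjjPlll⇒jjjlll

P ⇒ jPl   [P → j P l]
jPl ⇒ jjPll   [P → j P l]
jjPll ⇒ jjjPlll   [P → j P l]
jjjPlll ⇒ jjjlll   [P → λ]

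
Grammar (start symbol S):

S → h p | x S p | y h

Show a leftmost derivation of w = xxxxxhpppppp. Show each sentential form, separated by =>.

S => xSp => xxSpp => xxxSppp => xxxxSpppp => xxxxxSppppp => xxxxxhpppppp

S => xSp   [S → x S p]
xSp => xxSpp   [S → x S p]
xxSpp => xxxSppp   [S → x S p]
xxxSppp => xxxxSpppp   [S → x S p]
xxxxSpppp => xxxxxSppppp   [S → x S p]
xxxxxSppppp => xxxxxhpppppp   [S → h p]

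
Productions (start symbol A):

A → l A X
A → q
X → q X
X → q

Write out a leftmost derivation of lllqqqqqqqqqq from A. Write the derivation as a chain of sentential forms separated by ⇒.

A ⇒ lAX   [A → l A X]
lAX ⇒ llAXX   [A → l A X]
llAXX ⇒ lllAXXX   [A → l A X]
lllAXXX ⇒ lllqXXX   [A → q]
lllqXXX ⇒ lllqqXX   [X → q]
lllqqXX ⇒ lllqqqXX   [X → q X]
lllqqqXX ⇒ lllqqqqXX   [X → q X]
lllqqqqXX ⇒ lllqqqqqXX   [X → q X]
lllqqqqqXX ⇒ lllqqqqqqX   [X → q]
lllqqqqqqX ⇒ lllqqqqqqqX   [X → q X]
lllqqqqqqqX ⇒ lllqqqqqqqqX   [X → q X]
lllqqqqqqqqX ⇒ lllqqqqqqqqqX   [X → q X]
lllqqqqqqqqqX ⇒ lllqqqqqqqqqq   [X → q]

A⇒lAX⇒llAXX⇒lllAXXX⇒lllqXXX⇒lllqqXX⇒lllqqqXX⇒lllqqqqXX⇒lllqqqqqXX⇒lllqqqqqqX⇒lllqqqqqqqX⇒lllqqqqqqqqX⇒lllqqqqqqqqqX⇒lllqqqqqqqqqq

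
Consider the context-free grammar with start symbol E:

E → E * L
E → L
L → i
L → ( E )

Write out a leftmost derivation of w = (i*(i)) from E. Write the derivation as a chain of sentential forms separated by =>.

E => L => (E) => (E*L) => (L*L) => (i*L) => (i*(E)) => (i*(L)) => (i*(i))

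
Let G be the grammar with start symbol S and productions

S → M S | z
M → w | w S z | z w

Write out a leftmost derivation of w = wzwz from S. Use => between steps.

S => MS => wS => wMS => wzwS => wzwz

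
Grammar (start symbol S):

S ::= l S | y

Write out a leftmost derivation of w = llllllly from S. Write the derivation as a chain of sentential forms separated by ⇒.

S ⇒ lS   [S ::= l S]
lS ⇒ llS   [S ::= l S]
llS ⇒ lllS   [S ::= l S]
lllS ⇒ llllS   [S ::= l S]
llllS ⇒ lllllS   [S ::= l S]
lllllS ⇒ llllllS   [S ::= l S]
llllllS ⇒ lllllllS   [S ::= l S]
lllllllS ⇒ llllllly   [S ::= y]

S ⇒ lS ⇒ llS ⇒ lllS ⇒ llllS ⇒ lllllS ⇒ llllllS ⇒ lllllllS ⇒ llllllly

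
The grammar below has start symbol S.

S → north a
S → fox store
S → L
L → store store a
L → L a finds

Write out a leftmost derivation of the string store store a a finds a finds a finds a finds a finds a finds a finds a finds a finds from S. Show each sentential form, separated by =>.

S => L   [S → L]
L => L a finds   [L → L a finds]
L a finds => L a finds a finds   [L → L a finds]
L a finds a finds => L a finds a finds a finds   [L → L a finds]
L a finds a finds a finds => L a finds a finds a finds a finds   [L → L a finds]
L a finds a finds a finds a finds => L a finds a finds a finds a finds a finds   [L → L a finds]
L a finds a finds a finds a finds a finds => L a finds a finds a finds a finds a finds a finds   [L → L a finds]
L a finds a finds a finds a finds a finds a finds => L a finds a finds a finds a finds a finds a finds a finds   [L → L a finds]
L a finds a finds a finds a finds a finds a finds a finds => L a finds a finds a finds a finds a finds a finds a finds a finds   [L → L a finds]
L a finds a finds a finds a finds a finds a finds a finds a finds => L a finds a finds a finds a finds a finds a finds a finds a finds a finds   [L → L a finds]
L a finds a finds a finds a finds a finds a finds a finds a finds a finds => store store a a finds a finds a finds a finds a finds a finds a finds a finds a finds   [L → store store a]

S => L => L a finds => L a finds a finds => L a finds a finds a finds => L a finds a finds a finds a finds => L a finds a finds a finds a finds a finds => L a finds a finds a finds a finds a finds a finds => L a finds a finds a finds a finds a finds a finds a finds => L a finds a finds a finds a finds a finds a finds a finds a finds => L a finds a finds a finds a finds a finds a finds a finds a finds a finds => store store a a finds a finds a finds a finds a finds a finds a finds a finds a finds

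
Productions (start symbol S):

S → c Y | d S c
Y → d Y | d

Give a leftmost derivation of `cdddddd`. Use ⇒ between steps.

S ⇒ cY ⇒ cdY ⇒ cddY ⇒ cdddY ⇒ cddddY ⇒ cdddddY ⇒ cdddddd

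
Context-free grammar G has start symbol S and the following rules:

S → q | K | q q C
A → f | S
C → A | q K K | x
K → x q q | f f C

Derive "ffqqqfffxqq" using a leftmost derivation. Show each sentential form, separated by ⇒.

S ⇒ K   [S → K]
K ⇒ ffC   [K → f f C]
ffC ⇒ ffA   [C → A]
ffA ⇒ ffS   [A → S]
ffS ⇒ ffqqC   [S → q q C]
ffqqC ⇒ ffqqqKK   [C → q K K]
ffqqqKK ⇒ ffqqqffCK   [K → f f C]
ffqqqffCK ⇒ ffqqqffAK   [C → A]
ffqqqffAK ⇒ ffqqqfffK   [A → f]
ffqqqfffK ⇒ ffqqqfffxqq   [K → x q q]

S⇒K⇒ffC⇒ffA⇒ffS⇒ffqqC⇒ffqqqKK⇒ffqqqffCK⇒ffqqqffAK⇒ffqqqfffK⇒ffqqqfffxqq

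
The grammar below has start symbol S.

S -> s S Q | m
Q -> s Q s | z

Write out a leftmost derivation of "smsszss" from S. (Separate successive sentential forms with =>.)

S => sSQ   [S -> s S Q]
sSQ => smQ   [S -> m]
smQ => smsQs   [Q -> s Q s]
smsQs => smssQss   [Q -> s Q s]
smssQss => smsszss   [Q -> z]

S => sSQ => smQ => smsQs => smssQss => smsszss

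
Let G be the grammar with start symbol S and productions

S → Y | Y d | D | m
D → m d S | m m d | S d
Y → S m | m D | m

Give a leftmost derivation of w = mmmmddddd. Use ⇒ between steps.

S ⇒ D ⇒ Sd ⇒ Ydd ⇒ mDdd ⇒ mSddd ⇒ mYdddd ⇒ mmDdddd ⇒ mmmmddddd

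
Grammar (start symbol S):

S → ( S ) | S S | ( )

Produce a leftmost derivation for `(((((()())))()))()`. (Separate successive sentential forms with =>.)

S => SS => (S)S => ((S))S => ((SS))S => (((S)S))S => ((((S))S))S => (((((S)))S))S => (((((SS)))S))S => (((((()S)))S))S => (((((()())))S))S => (((((()())))()))S => (((((()())))()))()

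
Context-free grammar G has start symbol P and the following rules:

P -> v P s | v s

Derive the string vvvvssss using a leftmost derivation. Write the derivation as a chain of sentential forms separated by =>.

P => vPs => vvPss => vvvPsss => vvvvssss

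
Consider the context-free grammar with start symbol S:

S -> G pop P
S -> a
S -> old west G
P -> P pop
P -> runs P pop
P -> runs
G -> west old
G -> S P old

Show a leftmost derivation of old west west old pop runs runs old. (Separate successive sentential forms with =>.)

S => old west G => old west S P old => old west G pop P P old => old west west old pop P P old => old west west old pop runs P old => old west west old pop runs runs old

S => old west G   [S -> old west G]
old west G => old west S P old   [G -> S P old]
old west S P old => old west G pop P P old   [S -> G pop P]
old west G pop P P old => old west west old pop P P old   [G -> west old]
old west west old pop P P old => old west west old pop runs P old   [P -> runs]
old west west old pop runs P old => old west west old pop runs runs old   [P -> runs]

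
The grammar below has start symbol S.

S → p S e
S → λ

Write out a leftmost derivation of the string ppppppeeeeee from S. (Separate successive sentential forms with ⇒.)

S ⇒ pSe ⇒ ppSee ⇒ pppSeee ⇒ ppppSeeee ⇒ pppppSeeeee ⇒ ppppppSeeeeee ⇒ ppppppeeeeee

S ⇒ pSe   [S → p S e]
pSe ⇒ ppSee   [S → p S e]
ppSee ⇒ pppSeee   [S → p S e]
pppSeee ⇒ ppppSeeee   [S → p S e]
ppppSeeee ⇒ pppppSeeeee   [S → p S e]
pppppSeeeee ⇒ ppppppSeeeeee   [S → p S e]
ppppppSeeeeee ⇒ ppppppeeeeee   [S → λ]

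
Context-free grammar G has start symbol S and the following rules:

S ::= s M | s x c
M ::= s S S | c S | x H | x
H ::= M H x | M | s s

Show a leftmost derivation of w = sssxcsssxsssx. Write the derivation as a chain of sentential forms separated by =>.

S => sM => ssSS => sssxcS => sssxcsM => sssxcssSS => sssxcsssMS => sssxcsssxHS => sssxcsssxssS => sssxcsssxsssM => sssxcsssxsssx

S => sM   [S ::= s M]
sM => ssSS   [M ::= s S S]
ssSS => sssxcS   [S ::= s x c]
sssxcS => sssxcsM   [S ::= s M]
sssxcsM => sssxcssSS   [M ::= s S S]
sssxcssSS => sssxcsssMS   [S ::= s M]
sssxcsssMS => sssxcsssxHS   [M ::= x H]
sssxcsssxHS => sssxcsssxssS   [H ::= s s]
sssxcsssxssS => sssxcsssxsssM   [S ::= s M]
sssxcsssxsssM => sssxcsssxsssx   [M ::= x]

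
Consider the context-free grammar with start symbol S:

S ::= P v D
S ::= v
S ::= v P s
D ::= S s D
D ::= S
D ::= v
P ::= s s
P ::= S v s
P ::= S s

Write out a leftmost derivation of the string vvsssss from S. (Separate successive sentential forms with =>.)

S => vPs => vSss => vvPsss => vvsssss

S => vPs   [S ::= v P s]
vPs => vSss   [P ::= S s]
vSss => vvPsss   [S ::= v P s]
vvPsss => vvsssss   [P ::= s s]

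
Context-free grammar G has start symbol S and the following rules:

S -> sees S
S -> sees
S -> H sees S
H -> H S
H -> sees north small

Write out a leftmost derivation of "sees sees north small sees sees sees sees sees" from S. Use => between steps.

S => sees S   [S -> sees S]
sees S => sees H sees S   [S -> H sees S]
sees H sees S => sees H S sees S   [H -> H S]
sees H S sees S => sees H S S sees S   [H -> H S]
sees H S S sees S => sees H S S S sees S   [H -> H S]
sees H S S S sees S => sees sees north small S S S sees S   [H -> sees north small]
sees sees north small S S S sees S => sees sees north small sees S S sees S   [S -> sees]
sees sees north small sees S S sees S => sees sees north small sees sees S sees S   [S -> sees]
sees sees north small sees sees S sees S => sees sees north small sees sees sees sees S   [S -> sees]
sees sees north small sees sees sees sees S => sees sees north small sees sees sees sees sees   [S -> sees]

S => sees S => sees H sees S => sees H S sees S => sees H S S sees S => sees H S S S sees S => sees sees north small S S S sees S => sees sees north small sees S S sees S => sees sees north small sees sees S sees S => sees sees north small sees sees sees sees S => sees sees north small sees sees sees sees sees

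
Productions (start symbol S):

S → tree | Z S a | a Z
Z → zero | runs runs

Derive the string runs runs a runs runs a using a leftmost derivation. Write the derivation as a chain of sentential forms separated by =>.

S => Z S a => runs runs S a => runs runs a Z a => runs runs a runs runs a

S => Z S a   [S → Z S a]
Z S a => runs runs S a   [Z → runs runs]
runs runs S a => runs runs a Z a   [S → a Z]
runs runs a Z a => runs runs a runs runs a   [Z → runs runs]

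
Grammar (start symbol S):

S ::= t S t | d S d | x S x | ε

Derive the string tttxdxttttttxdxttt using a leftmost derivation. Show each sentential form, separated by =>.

S=>tSt=>ttStt=>tttSttt=>tttxSxttt=>tttxdSdxttt=>tttxdxSxdxttt=>tttxdxtStxdxttt=>tttxdxttSttxdxttt=>tttxdxtttStttxdxttt=>tttxdxttttttxdxttt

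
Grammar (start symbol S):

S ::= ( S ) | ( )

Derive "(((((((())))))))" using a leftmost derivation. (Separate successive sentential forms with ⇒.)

S⇒(S)⇒((S))⇒(((S)))⇒((((S))))⇒(((((S)))))⇒((((((S))))))⇒(((((((S)))))))⇒(((((((())))))))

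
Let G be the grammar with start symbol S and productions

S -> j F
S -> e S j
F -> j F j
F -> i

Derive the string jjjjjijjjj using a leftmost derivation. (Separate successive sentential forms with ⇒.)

S ⇒ jF ⇒ jjFj ⇒ jjjFjj ⇒ jjjjFjjj ⇒ jjjjjFjjjj ⇒ jjjjjijjjj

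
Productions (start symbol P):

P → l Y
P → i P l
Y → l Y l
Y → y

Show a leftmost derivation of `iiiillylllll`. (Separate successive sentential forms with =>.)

P => iPl => iiPll => iiiPlll => iiiiPllll => iiiilYllll => iiiillYlllll => iiiillylllll

P => iPl   [P → i P l]
iPl => iiPll   [P → i P l]
iiPll => iiiPlll   [P → i P l]
iiiPlll => iiiiPllll   [P → i P l]
iiiiPllll => iiiilYllll   [P → l Y]
iiiilYllll => iiiillYlllll   [Y → l Y l]
iiiillYlllll => iiiillylllll   [Y → y]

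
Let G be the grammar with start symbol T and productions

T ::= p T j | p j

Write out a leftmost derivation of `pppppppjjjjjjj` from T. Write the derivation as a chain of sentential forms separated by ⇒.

T ⇒ pTj ⇒ ppTjj ⇒ pppTjjj ⇒ ppppTjjjj ⇒ pppppTjjjjj ⇒ ppppppTjjjjjj ⇒ pppppppjjjjjjj

T ⇒ pTj   [T ::= p T j]
pTj ⇒ ppTjj   [T ::= p T j]
ppTjj ⇒ pppTjjj   [T ::= p T j]
pppTjjj ⇒ ppppTjjjj   [T ::= p T j]
ppppTjjjj ⇒ pppppTjjjjj   [T ::= p T j]
pppppTjjjjj ⇒ ppppppTjjjjjj   [T ::= p T j]
ppppppTjjjjjj ⇒ pppppppjjjjjjj   [T ::= p j]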